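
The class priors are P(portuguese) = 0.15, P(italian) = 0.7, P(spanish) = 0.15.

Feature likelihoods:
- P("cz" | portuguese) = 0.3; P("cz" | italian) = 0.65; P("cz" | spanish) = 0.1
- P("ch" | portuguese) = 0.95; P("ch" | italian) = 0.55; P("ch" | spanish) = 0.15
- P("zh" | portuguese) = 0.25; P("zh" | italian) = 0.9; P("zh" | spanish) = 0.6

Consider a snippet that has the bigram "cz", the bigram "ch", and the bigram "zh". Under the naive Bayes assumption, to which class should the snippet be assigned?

portuguese: 0.15 × 0.3 × 0.95 × 0.25 = 0.0106875
italian: 0.7 × 0.65 × 0.55 × 0.9 = 0.225225
spanish: 0.15 × 0.1 × 0.15 × 0.6 = 0.00135
Highest score → italian.

italian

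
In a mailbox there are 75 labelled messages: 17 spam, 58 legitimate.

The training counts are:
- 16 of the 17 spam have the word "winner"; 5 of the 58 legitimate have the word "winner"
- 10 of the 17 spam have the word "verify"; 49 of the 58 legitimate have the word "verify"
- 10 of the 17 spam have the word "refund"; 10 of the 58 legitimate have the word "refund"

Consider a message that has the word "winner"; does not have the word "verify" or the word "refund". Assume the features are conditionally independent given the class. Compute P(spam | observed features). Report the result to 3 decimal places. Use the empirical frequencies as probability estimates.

0.809

spam: (17/75) × (16/17) × (7/17) × (7/17) ≈ 0.0361707
legitimate: (58/75) × (5/58) × (9/58) × (48/58) ≈ 0.00856124
P(spam | x) = 0.0361707 / 0.04473194 ≈ 0.809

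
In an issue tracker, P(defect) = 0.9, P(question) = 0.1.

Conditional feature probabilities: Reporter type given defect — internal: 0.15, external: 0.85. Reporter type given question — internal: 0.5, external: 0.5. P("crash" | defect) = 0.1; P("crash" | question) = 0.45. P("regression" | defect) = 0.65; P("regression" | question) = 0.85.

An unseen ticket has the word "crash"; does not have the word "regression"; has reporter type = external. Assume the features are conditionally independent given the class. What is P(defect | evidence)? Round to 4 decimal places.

0.8881

defect: 0.9 × 0.85 × 0.1 × (1−0.65) = 0.026775
question: 0.1 × 0.5 × 0.45 × (1−0.85) = 0.003375
P(defect | x) = 0.026775 / 0.03015 ≈ 0.8881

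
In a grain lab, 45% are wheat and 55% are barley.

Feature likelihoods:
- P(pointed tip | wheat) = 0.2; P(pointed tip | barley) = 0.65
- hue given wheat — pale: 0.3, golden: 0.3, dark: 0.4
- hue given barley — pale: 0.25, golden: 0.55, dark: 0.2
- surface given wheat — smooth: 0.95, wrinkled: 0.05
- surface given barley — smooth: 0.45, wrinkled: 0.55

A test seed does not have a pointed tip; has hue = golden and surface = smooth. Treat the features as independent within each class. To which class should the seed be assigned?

wheat: 0.45 × (1−0.2) × 0.3 × 0.95 = 0.1026
barley: 0.55 × (1−0.65) × 0.55 × 0.45 = 0.04764375
Highest score → wheat.

wheat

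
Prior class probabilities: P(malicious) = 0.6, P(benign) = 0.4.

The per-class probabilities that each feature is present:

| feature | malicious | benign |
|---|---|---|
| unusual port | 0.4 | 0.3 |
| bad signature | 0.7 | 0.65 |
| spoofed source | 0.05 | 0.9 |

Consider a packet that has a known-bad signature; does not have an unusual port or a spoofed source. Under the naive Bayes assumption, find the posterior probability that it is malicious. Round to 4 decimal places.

0.9293

malicious: 0.6 × (1−0.4) × 0.7 × (1−0.05) = 0.2394
benign: 0.4 × (1−0.3) × 0.65 × (1−0.9) = 0.0182
P(malicious | x) = 0.2394 / 0.2576 ≈ 0.9293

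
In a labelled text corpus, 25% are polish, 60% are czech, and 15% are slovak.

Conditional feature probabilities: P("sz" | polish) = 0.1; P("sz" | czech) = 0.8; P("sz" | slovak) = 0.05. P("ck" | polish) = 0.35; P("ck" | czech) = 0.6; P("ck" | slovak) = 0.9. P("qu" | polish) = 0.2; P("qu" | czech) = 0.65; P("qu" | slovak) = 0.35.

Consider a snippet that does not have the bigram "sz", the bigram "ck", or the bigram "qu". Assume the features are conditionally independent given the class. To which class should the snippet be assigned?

polish

polish: 0.25 × (1−0.1) × (1−0.35) × (1−0.2) = 0.117
czech: 0.6 × (1−0.8) × (1−0.6) × (1−0.65) = 0.0168
slovak: 0.15 × (1−0.05) × (1−0.9) × (1−0.35) = 0.0092625
Highest score → polish.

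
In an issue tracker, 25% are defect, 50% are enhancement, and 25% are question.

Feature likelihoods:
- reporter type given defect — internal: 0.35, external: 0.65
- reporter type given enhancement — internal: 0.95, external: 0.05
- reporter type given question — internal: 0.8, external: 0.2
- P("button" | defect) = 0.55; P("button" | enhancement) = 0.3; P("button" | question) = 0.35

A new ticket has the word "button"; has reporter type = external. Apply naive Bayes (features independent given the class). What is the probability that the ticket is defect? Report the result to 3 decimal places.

defect: 0.25 × 0.65 × 0.55 = 0.089375
enhancement: 0.5 × 0.05 × 0.3 = 0.0075
question: 0.25 × 0.2 × 0.35 = 0.0175
P(defect | x) = 0.089375 / 0.114375 ≈ 0.781

0.781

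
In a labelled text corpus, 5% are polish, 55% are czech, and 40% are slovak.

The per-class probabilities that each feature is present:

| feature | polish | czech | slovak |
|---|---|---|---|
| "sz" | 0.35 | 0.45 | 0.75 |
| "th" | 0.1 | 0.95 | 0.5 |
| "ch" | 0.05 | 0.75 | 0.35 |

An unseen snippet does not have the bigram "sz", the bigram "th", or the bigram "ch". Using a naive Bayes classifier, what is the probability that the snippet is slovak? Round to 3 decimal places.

polish: 0.05 × (1−0.35) × (1−0.1) × (1−0.05) = 0.0277875
czech: 0.55 × (1−0.45) × (1−0.95) × (1−0.75) = 0.00378125
slovak: 0.4 × (1−0.75) × (1−0.5) × (1−0.35) = 0.0325
P(slovak | x) = 0.0325 / 0.06406875 ≈ 0.507

0.507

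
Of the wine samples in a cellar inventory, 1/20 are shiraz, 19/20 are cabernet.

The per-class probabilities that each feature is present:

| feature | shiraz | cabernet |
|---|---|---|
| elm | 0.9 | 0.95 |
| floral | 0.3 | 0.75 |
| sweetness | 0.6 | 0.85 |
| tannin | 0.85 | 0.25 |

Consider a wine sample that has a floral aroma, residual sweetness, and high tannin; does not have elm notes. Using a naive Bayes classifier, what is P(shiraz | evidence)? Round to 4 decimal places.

shiraz: 0.05 × (1−0.9) × 0.3 × 0.6 × 0.85 = 0.000765
cabernet: 0.95 × (1−0.95) × 0.75 × 0.85 × 0.25 = 0.0075703125
P(shiraz | x) = 0.000765 / 0.0083353125 ≈ 0.0918

0.0918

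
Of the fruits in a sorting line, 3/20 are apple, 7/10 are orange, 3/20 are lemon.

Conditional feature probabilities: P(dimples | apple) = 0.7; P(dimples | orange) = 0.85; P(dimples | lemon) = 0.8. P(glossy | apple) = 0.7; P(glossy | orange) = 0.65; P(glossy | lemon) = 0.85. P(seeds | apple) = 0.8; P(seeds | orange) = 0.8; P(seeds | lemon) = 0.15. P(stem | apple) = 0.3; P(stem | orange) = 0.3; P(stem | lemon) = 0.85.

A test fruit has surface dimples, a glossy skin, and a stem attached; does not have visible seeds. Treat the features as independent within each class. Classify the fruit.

apple: 0.15 × 0.7 × 0.7 × (1−0.8) × 0.3 = 0.00441
orange: 0.7 × 0.85 × 0.65 × (1−0.8) × 0.3 = 0.023205
lemon: 0.15 × 0.8 × 0.85 × (1−0.15) × 0.85 = 0.073695
Highest score → lemon.

lemon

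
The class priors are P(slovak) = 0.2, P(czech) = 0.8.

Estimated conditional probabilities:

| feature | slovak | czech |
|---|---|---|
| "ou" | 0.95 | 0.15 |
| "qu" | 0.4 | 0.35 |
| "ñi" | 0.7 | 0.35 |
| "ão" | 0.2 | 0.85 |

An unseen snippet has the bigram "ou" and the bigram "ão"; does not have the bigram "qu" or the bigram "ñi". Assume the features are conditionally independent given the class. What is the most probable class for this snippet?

czech

slovak: 0.2 × 0.95 × (1−0.4) × (1−0.7) × 0.2 = 0.00684
czech: 0.8 × 0.15 × (1−0.35) × (1−0.35) × 0.85 = 0.043095
Highest score → czech.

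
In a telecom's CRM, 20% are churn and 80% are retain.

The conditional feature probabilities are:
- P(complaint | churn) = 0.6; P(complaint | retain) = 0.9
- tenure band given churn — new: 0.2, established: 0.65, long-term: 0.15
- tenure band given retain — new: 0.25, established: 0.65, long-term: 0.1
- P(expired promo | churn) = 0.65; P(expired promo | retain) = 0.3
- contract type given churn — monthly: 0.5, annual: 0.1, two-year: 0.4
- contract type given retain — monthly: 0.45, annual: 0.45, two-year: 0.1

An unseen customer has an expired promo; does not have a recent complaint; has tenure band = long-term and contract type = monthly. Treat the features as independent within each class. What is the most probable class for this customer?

churn

churn: 0.2 × (1−0.6) × 0.15 × 0.65 × 0.5 = 0.0039
retain: 0.8 × (1−0.9) × 0.1 × 0.3 × 0.45 = 0.00108
Highest score → churn.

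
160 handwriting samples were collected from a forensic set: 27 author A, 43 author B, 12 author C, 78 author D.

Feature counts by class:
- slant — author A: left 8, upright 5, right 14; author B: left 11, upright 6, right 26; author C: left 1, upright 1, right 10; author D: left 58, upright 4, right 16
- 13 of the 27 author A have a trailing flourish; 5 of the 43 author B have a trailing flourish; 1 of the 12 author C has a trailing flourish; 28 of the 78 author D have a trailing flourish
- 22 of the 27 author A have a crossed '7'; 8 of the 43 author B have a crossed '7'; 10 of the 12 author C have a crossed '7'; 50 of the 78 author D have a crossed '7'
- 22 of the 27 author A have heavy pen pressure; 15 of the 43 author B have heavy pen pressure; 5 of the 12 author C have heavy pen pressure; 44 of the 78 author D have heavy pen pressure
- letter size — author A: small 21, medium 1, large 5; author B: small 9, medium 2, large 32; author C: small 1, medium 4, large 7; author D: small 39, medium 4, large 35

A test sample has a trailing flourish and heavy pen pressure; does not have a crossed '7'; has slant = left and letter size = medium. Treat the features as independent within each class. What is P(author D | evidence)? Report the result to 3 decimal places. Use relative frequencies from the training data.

0.843

author A: (27/160) × (8/27) × (13/27) × (5/27) × (22/27) × (1/27) ≈ 0.00013454
author B: (43/160) × (11/43) × (5/43) × (35/43) × (15/43) × (2/43) ≈ 0.000105574
author C: (12/160) × (1/12) × (1/12) × (2/12) × (5/12) × (4/12) ≈ 0.0000120563
author D: (78/160) × (58/78) × (28/78) × (28/78) × (44/78) × (4/78) ≈ 0.00135132
P(author D | x) = 0.00135132 / 0.0016034903 ≈ 0.843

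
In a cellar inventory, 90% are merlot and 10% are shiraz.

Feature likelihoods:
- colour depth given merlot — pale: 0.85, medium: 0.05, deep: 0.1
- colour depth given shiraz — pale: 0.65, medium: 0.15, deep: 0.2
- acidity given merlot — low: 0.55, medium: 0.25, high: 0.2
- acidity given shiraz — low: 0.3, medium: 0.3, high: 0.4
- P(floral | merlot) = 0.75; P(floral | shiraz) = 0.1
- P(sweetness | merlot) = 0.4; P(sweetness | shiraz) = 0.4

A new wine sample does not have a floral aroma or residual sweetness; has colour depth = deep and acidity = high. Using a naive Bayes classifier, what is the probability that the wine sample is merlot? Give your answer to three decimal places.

merlot: 0.9 × 0.1 × 0.2 × (1−0.75) × (1−0.4) = 0.0027
shiraz: 0.1 × 0.2 × 0.4 × (1−0.1) × (1−0.4) = 0.00432
P(merlot | x) = 0.0027 / 0.00702 ≈ 0.385

0.385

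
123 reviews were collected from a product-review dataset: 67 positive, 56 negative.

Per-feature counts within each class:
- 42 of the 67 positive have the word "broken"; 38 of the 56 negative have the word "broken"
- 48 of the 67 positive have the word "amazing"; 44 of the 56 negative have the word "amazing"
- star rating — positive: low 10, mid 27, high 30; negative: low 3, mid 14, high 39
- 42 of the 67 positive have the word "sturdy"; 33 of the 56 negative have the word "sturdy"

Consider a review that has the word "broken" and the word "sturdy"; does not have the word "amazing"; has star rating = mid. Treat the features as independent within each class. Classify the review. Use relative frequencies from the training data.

positive: (67/123) × (42/67) × (19/67) × (27/67) × (42/67) ≈ 0.0244617
negative: (56/123) × (38/56) × (12/56) × (14/56) × (33/56) ≈ 0.00975299
Highest score → positive.

positive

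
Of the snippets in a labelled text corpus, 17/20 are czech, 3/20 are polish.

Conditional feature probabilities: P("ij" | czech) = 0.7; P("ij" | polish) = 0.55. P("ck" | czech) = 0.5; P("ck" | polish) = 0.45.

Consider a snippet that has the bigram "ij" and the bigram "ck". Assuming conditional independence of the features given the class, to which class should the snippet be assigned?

czech: 0.85 × 0.7 × 0.5 = 0.2975
polish: 0.15 × 0.55 × 0.45 = 0.037125
Highest score → czech.

czech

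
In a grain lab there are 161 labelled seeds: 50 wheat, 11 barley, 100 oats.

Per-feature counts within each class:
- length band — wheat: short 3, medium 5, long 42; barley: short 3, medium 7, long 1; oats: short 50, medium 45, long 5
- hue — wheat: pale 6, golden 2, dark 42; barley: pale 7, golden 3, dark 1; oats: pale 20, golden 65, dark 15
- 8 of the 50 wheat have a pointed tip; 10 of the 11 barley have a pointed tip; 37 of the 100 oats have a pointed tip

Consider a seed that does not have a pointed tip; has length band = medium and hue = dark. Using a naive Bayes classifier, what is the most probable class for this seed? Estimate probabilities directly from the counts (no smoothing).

wheat: (50/161) × (5/50) × (42/50) × (42/50) ≈ 0.021913
barley: (11/161) × (7/11) × (1/11) × (1/11) ≈ 0.000359324
oats: (100/161) × (45/100) × (15/100) × (63/100) ≈ 0.026413
Highest score → oats.

oats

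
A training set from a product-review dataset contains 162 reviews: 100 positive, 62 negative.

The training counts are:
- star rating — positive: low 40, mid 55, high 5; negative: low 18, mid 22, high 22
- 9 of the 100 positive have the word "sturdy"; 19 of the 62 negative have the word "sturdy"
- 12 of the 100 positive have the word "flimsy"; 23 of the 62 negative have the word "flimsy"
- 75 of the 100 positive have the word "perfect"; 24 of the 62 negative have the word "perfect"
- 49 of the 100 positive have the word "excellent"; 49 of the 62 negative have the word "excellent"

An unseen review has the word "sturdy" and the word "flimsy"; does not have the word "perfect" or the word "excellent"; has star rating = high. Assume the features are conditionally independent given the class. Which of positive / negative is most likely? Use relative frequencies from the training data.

positive: (100/162) × (5/100) × (9/100) × (12/100) × (25/100) × (51/100) = 0.0000425
negative: (62/162) × (22/62) × (19/62) × (23/62) × (38/62) × (13/62) ≈ 0.00198403
Highest score → negative.

negative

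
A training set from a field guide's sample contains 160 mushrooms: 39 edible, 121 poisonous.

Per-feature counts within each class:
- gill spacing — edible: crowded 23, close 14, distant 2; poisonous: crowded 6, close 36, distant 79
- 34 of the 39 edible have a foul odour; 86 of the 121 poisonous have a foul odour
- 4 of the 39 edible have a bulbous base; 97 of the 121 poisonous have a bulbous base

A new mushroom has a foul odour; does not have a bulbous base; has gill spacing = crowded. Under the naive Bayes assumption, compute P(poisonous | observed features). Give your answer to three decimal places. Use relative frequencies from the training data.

edible: (39/160) × (23/39) × (34/39) × (35/39) ≈ 0.112467
poisonous: (121/160) × (6/121) × (86/121) × (24/121) ≈ 0.00528652
P(poisonous | x) = 0.00528652 / 0.11775352 ≈ 0.045

0.045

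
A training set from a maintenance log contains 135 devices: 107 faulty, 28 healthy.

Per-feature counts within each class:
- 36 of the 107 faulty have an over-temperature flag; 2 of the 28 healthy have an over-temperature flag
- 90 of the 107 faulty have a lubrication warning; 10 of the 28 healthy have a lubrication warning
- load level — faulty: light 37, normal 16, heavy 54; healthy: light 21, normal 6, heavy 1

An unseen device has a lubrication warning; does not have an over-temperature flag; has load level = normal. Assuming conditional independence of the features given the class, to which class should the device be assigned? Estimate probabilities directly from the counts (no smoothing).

faulty: (107/135) × (71/107) × (90/107) × (16/107) ≈ 0.0661484
healthy: (28/135) × (26/28) × (10/28) × (6/28) ≈ 0.0147392
Highest score → faulty.

faulty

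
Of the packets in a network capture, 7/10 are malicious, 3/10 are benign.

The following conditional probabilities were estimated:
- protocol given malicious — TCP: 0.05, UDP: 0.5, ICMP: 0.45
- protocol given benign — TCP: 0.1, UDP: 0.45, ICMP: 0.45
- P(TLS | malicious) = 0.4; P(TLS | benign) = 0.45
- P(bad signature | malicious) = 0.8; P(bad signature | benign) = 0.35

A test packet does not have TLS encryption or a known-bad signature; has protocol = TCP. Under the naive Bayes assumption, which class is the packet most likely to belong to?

benign

malicious: 0.7 × 0.05 × (1−0.4) × (1−0.8) = 0.0042
benign: 0.3 × 0.1 × (1−0.45) × (1−0.35) = 0.010725
Highest score → benign.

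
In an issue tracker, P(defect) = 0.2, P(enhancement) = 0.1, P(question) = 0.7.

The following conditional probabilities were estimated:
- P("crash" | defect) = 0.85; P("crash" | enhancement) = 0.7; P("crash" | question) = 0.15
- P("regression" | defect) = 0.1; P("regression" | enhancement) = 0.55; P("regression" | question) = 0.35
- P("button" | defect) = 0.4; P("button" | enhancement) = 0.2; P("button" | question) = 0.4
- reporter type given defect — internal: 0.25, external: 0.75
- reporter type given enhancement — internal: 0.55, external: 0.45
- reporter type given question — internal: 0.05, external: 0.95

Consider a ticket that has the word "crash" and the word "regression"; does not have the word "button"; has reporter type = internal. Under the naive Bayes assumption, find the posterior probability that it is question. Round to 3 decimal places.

defect: 0.2 × 0.85 × 0.1 × (1−0.4) × 0.25 = 0.00255
enhancement: 0.1 × 0.7 × 0.55 × (1−0.2) × 0.55 = 0.01694
question: 0.7 × 0.15 × 0.35 × (1−0.4) × 0.05 = 0.0011025
P(question | x) = 0.0011025 / 0.0205925 ≈ 0.054

0.054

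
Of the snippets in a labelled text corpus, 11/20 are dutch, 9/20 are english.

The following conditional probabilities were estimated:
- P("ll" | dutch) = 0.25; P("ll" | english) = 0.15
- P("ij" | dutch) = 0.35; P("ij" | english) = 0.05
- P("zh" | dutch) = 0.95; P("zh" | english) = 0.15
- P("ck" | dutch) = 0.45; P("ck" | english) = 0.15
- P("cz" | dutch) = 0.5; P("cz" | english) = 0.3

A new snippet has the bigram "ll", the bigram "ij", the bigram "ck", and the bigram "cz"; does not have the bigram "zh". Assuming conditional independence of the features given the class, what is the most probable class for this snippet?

dutch: 0.55 × 0.25 × 0.35 × (1−0.95) × 0.45 × 0.5 = 0.00054140625
english: 0.45 × 0.15 × 0.05 × (1−0.15) × 0.15 × 0.3 = 0.00012909375
Highest score → dutch.

dutch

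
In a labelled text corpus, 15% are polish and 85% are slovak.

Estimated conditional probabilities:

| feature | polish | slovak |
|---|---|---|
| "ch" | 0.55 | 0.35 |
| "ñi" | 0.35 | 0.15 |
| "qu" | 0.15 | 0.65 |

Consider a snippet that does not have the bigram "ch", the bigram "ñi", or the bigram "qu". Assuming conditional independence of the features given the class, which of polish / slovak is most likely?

polish: 0.15 × (1−0.55) × (1−0.35) × (1−0.15) = 0.03729375
slovak: 0.85 × (1−0.35) × (1−0.15) × (1−0.65) = 0.16436875
Highest score → slovak.

slovak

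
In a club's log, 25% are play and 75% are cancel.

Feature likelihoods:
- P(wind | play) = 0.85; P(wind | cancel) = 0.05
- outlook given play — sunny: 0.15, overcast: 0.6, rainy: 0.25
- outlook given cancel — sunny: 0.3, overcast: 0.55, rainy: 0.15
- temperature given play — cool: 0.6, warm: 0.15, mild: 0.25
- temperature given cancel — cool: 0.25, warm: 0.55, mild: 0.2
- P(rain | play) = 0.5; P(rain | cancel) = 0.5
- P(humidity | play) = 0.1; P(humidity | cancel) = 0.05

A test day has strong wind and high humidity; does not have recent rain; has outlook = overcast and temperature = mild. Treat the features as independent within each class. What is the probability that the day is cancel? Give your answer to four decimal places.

play: 0.25 × 0.85 × 0.6 × 0.25 × (1−0.5) × 0.1 = 0.00159375
cancel: 0.75 × 0.05 × 0.55 × 0.2 × (1−0.5) × 0.05 = 0.000103125
P(cancel | x) = 0.000103125 / 0.001696875 ≈ 0.0608

0.0608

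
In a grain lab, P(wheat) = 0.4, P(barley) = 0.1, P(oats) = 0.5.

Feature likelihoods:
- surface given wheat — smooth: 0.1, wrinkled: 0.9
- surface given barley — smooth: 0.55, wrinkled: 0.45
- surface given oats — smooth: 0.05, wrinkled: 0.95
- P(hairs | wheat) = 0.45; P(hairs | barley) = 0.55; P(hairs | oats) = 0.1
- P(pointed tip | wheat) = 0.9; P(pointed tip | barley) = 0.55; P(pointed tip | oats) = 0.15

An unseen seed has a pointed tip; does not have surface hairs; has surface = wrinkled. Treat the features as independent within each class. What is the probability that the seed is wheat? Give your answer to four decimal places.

wheat: 0.4 × 0.9 × (1−0.45) × 0.9 = 0.1782
barley: 0.1 × 0.45 × (1−0.55) × 0.55 = 0.0111375
oats: 0.5 × 0.95 × (1−0.1) × 0.15 = 0.064125
P(wheat | x) = 0.1782 / 0.2534625 ≈ 0.7031

0.7031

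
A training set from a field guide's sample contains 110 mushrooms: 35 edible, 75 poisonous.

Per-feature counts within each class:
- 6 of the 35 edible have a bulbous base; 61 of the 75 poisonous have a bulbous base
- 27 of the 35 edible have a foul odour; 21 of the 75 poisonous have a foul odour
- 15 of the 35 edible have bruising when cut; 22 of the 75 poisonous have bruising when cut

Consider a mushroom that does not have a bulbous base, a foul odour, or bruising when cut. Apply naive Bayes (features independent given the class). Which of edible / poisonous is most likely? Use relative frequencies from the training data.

poisonous

edible: (35/110) × (29/35) × (8/35) × (20/35) ≈ 0.0344341
poisonous: (75/110) × (14/75) × (54/75) × (53/75) ≈ 0.0647564
Highest score → poisonous.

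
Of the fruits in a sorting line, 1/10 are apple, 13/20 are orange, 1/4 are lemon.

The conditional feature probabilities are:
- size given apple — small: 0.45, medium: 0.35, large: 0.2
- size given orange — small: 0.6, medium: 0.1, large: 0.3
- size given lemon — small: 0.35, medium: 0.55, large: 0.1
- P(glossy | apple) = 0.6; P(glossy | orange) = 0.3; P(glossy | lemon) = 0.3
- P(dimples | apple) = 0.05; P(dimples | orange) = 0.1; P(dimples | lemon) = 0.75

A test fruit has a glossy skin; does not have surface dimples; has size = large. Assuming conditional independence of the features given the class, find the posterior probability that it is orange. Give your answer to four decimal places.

0.7986

apple: 0.1 × 0.2 × 0.6 × (1−0.05) = 0.0114
orange: 0.65 × 0.3 × 0.3 × (1−0.1) = 0.05265
lemon: 0.25 × 0.1 × 0.3 × (1−0.75) = 0.001875
P(orange | x) = 0.05265 / 0.065925 ≈ 0.7986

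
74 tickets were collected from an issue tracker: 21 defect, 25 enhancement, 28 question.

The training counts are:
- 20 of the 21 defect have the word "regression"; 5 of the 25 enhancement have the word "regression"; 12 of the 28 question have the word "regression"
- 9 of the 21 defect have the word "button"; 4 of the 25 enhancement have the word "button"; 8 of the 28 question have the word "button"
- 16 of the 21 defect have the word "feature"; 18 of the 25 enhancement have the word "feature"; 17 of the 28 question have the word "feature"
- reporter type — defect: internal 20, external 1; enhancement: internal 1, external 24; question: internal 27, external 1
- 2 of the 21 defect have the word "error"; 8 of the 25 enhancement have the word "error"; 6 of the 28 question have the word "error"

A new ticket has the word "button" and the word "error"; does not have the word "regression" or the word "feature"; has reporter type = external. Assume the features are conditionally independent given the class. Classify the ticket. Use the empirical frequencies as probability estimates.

defect: (21/74) × (1/21) × (9/21) × (5/21) × (1/21) × (2/21) ≈ 0.00000625365
enhancement: (25/74) × (20/25) × (4/25) × (7/25) × (24/25) × (8/25) ≈ 0.00371961
question: (28/74) × (16/28) × (8/28) × (11/28) × (1/28) × (6/28) ≈ 0.000185733
Highest score → enhancement.

enhancement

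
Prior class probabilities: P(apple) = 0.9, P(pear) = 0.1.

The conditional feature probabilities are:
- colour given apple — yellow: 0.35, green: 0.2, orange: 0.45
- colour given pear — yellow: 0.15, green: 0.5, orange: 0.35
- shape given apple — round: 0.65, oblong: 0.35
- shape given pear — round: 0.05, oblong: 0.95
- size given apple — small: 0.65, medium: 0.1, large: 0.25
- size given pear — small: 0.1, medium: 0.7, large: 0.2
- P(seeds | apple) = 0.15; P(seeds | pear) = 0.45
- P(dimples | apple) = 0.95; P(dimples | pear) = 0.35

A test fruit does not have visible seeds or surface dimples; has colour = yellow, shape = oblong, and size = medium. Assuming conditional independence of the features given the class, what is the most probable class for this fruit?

apple: 0.9 × 0.35 × 0.35 × 0.1 × (1−0.15) × (1−0.95) = 0.0004685625
pear: 0.1 × 0.15 × 0.95 × 0.7 × (1−0.45) × (1−0.35) = 0.0035660625
Highest score → pear.

pear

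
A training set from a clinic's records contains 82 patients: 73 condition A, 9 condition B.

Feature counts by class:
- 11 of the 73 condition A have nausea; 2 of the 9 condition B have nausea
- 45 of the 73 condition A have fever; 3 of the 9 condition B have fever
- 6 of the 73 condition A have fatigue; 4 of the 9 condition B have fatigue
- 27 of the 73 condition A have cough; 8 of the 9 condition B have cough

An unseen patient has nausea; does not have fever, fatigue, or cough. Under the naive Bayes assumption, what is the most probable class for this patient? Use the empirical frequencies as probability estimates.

condition A: (73/82) × (11/73) × (28/73) × (67/73) × (46/73) ≈ 0.0297578
condition B: (9/82) × (2/9) × (6/9) × (5/9) × (1/9) ≈ 0.00100371
Highest score → condition A.

condition A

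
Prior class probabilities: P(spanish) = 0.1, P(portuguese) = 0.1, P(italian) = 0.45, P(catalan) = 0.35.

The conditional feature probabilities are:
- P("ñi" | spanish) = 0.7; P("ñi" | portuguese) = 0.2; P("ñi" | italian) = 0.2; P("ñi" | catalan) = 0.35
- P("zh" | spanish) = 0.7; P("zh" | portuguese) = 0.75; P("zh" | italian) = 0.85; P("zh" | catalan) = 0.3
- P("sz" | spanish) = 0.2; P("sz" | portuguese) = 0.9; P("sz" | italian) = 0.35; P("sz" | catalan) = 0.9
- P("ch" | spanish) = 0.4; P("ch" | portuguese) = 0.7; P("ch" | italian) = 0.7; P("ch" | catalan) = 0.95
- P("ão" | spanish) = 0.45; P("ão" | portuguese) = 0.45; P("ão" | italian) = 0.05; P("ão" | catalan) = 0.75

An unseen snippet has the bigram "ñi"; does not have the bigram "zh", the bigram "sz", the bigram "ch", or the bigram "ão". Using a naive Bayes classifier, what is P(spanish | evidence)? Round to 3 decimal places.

0.673

spanish: 0.1 × 0.7 × (1−0.7) × (1−0.2) × (1−0.4) × (1−0.45) = 0.005544
portuguese: 0.1 × 0.2 × (1−0.75) × (1−0.9) × (1−0.7) × (1−0.45) = 0.0000825
italian: 0.45 × 0.2 × (1−0.85) × (1−0.35) × (1−0.7) × (1−0.05) = 0.002500875
catalan: 0.35 × 0.35 × (1−0.3) × (1−0.9) × (1−0.95) × (1−0.75) = 0.0001071875
P(spanish | x) = 0.005544 / 0.0082345625 ≈ 0.673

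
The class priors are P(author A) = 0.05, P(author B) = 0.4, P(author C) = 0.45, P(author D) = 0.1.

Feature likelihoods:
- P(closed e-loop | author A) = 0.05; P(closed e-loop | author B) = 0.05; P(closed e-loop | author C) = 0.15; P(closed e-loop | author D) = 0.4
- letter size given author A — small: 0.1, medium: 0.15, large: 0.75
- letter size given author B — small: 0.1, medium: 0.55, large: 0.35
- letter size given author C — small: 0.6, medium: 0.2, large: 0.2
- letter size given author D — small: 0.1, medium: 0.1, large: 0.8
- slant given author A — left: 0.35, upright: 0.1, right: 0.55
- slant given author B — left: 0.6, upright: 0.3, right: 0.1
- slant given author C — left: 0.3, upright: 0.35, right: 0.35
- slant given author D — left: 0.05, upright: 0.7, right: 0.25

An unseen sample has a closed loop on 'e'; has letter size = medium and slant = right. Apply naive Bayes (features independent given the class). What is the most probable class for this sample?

author A: 0.05 × 0.05 × 0.15 × 0.55 = 0.00020625
author B: 0.4 × 0.05 × 0.55 × 0.1 = 0.0011
author C: 0.45 × 0.15 × 0.2 × 0.35 = 0.004725
author D: 0.1 × 0.4 × 0.1 × 0.25 = 0.001
Highest score → author C.

author C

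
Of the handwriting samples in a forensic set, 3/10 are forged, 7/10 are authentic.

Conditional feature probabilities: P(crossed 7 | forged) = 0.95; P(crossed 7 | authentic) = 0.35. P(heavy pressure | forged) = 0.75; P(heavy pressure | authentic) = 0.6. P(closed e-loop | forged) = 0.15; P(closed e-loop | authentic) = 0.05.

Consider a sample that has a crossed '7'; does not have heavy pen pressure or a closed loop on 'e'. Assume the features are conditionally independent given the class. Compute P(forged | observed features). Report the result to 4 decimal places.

0.3941

forged: 0.3 × 0.95 × (1−0.75) × (1−0.15) = 0.0605625
authentic: 0.7 × 0.35 × (1−0.6) × (1−0.05) = 0.0931
P(forged | x) = 0.0605625 / 0.1536625 ≈ 0.3941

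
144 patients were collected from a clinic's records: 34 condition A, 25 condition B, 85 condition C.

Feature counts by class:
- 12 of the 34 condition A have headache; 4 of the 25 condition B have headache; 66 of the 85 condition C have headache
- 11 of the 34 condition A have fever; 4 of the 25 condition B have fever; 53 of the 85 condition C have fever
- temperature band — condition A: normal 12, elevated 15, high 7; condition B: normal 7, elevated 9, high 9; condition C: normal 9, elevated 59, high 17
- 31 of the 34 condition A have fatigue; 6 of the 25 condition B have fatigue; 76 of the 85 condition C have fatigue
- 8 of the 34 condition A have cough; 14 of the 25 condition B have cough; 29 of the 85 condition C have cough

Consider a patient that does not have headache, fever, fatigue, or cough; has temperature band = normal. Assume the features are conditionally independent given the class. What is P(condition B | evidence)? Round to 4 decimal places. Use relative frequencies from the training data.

0.8022

condition A: (34/144) × (22/34) × (23/34) × (12/34) × (3/34) × (26/34) ≈ 0.00246121
condition B: (25/144) × (21/25) × (21/25) × (7/25) × (19/25) × (11/25) = 0.01146992
condition C: (85/144) × (19/85) × (32/85) × (9/85) × (9/85) × (56/85) ≈ 0.000366892
P(condition B | x) = 0.01146992 / 0.014298022 ≈ 0.8022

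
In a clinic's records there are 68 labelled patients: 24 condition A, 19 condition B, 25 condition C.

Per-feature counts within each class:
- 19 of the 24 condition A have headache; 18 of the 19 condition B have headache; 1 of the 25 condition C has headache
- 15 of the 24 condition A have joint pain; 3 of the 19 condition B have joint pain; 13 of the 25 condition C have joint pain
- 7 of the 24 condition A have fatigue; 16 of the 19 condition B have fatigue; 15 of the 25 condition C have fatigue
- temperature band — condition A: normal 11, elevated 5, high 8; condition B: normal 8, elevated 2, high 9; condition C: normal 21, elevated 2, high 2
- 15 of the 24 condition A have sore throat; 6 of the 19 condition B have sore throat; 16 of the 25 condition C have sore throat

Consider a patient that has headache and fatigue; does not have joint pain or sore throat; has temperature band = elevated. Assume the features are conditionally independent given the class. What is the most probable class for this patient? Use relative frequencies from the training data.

condition B

condition A: (24/68) × (19/24) × (9/24) × (7/24) × (5/24) × (9/24) ≈ 0.00238755
condition B: (19/68) × (18/19) × (16/19) × (16/19) × (2/19) × (13/19) ≈ 0.0135196
condition C: (25/68) × (1/25) × (12/25) × (15/25) × (2/25) × (9/25) ≈ 0.000121976
Highest score → condition B.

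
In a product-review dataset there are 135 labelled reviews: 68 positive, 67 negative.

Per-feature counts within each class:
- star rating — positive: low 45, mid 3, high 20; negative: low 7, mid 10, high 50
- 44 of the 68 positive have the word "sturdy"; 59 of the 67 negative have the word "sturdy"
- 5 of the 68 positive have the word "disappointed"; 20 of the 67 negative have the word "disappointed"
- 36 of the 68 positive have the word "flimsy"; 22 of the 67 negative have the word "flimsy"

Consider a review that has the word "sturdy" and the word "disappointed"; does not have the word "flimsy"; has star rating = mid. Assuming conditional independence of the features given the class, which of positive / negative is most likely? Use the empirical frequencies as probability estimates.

positive: (68/135) × (3/68) × (44/68) × (5/68) × (32/68) ≈ 0.000497546
negative: (67/135) × (10/67) × (59/67) × (20/67) × (45/67) ≈ 0.0130778
Highest score → negative.

negative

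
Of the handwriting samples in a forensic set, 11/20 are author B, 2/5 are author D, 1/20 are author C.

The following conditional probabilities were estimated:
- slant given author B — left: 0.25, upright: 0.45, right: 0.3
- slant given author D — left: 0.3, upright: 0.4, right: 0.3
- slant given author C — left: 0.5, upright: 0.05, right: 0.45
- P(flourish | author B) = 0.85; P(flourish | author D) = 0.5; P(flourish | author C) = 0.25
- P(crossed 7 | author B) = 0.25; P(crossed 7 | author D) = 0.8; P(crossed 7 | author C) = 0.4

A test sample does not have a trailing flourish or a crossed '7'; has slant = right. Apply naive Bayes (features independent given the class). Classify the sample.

author B

author B: 0.55 × 0.3 × (1−0.85) × (1−0.25) = 0.0185625
author D: 0.4 × 0.3 × (1−0.5) × (1−0.8) = 0.012
author C: 0.05 × 0.45 × (1−0.25) × (1−0.4) = 0.010125
Highest score → author B.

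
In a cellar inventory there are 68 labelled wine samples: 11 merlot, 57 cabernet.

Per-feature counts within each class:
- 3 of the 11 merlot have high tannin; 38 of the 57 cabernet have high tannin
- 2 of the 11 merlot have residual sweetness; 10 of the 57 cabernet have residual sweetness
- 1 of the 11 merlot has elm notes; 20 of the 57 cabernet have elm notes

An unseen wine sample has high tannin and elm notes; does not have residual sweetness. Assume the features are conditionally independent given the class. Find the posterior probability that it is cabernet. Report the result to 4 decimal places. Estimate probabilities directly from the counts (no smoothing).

0.9801

merlot: (11/68) × (3/11) × (9/11) × (1/11) ≈ 0.00328148
cabernet: (57/68) × (38/57) × (47/57) × (20/57) ≈ 0.161679
P(cabernet | x) = 0.161679 / 0.16496048 ≈ 0.9801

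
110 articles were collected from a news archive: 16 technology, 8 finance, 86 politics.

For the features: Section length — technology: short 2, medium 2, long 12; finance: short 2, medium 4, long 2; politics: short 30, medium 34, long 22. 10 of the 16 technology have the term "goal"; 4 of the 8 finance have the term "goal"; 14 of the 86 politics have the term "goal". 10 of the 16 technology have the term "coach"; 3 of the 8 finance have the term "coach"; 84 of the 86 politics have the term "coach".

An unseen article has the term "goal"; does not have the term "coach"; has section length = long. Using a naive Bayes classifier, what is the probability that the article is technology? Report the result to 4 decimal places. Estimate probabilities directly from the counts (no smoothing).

0.7988

technology: (16/110) × (12/16) × (10/16) × (6/16) ≈ 0.0255682
finance: (8/110) × (2/8) × (4/8) × (5/8) ≈ 0.00568182
politics: (86/110) × (22/86) × (14/86) × (2/86) ≈ 0.000757166
P(technology | x) = 0.0255682 / 0.032007186 ≈ 0.7988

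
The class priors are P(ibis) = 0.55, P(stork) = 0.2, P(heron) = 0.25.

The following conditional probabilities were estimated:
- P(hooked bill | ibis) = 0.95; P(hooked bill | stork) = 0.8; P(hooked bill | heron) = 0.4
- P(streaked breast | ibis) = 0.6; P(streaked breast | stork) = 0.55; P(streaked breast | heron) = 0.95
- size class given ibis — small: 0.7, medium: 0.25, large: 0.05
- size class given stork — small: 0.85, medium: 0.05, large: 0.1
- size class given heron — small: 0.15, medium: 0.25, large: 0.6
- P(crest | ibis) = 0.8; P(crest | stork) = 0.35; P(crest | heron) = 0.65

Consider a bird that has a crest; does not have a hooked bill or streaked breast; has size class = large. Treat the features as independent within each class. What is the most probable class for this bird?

ibis: 0.55 × (1−0.95) × (1−0.6) × 0.05 × 0.8 = 0.00044
stork: 0.2 × (1−0.8) × (1−0.55) × 0.1 × 0.35 = 0.00063
heron: 0.25 × (1−0.4) × (1−0.95) × 0.6 × 0.65 = 0.002925
Highest score → heron.

heron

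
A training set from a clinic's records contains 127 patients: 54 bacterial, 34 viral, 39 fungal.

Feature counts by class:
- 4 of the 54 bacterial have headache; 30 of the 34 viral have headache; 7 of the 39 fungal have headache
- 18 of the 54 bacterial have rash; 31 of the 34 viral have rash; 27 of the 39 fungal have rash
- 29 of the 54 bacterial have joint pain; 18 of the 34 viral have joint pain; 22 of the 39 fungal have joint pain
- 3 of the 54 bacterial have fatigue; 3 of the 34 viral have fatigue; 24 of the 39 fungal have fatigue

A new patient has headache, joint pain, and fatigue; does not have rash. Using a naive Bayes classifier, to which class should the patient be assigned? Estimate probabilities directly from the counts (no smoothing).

fungal

bacterial: (54/127) × (4/54) × (36/54) × (29/54) × (3/54) ≈ 0.000626465
viral: (34/127) × (30/34) × (3/34) × (18/34) × (3/34) ≈ 0.000973634
fungal: (39/127) × (7/39) × (12/39) × (22/39) × (24/39) ≈ 0.00588729
Highest score → fungal.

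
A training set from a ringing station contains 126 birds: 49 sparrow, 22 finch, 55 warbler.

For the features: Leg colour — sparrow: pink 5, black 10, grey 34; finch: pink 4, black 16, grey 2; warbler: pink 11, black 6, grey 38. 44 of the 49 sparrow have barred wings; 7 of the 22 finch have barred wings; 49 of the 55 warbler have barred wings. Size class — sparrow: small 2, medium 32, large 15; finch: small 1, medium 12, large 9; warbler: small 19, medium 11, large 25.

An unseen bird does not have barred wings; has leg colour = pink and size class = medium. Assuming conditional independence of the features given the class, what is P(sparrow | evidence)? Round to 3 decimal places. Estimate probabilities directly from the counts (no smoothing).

0.162

sparrow: (49/126) × (5/49) × (5/49) × (32/49) ≈ 0.0026444
finch: (22/126) × (4/22) × (15/22) × (12/22) ≈ 0.0118064
warbler: (55/126) × (11/55) × (6/55) × (11/55) ≈ 0.00190476
P(sparrow | x) = 0.0026444 / 0.01635556 ≈ 0.162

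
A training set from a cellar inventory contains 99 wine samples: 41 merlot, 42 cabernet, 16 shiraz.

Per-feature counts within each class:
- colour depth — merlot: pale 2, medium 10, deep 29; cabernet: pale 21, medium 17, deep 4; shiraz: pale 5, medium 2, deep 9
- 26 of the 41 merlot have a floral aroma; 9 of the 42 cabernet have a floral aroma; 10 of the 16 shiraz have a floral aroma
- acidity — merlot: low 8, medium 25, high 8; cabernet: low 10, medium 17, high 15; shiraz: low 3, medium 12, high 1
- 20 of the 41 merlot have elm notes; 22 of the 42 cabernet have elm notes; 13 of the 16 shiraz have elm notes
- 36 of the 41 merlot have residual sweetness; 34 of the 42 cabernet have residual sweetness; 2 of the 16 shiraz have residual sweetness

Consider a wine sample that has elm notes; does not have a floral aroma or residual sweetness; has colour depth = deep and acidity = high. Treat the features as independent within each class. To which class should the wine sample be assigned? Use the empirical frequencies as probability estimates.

merlot: (41/99) × (29/41) × (15/41) × (8/41) × (20/41) × (5/41) ≈ 0.00124397
cabernet: (42/99) × (4/42) × (33/42) × (15/42) × (22/42) × (8/42) ≈ 0.00113122
shiraz: (16/99) × (9/16) × (6/16) × (1/16) × (13/16) × (14/16) ≈ 0.00151478
Highest score → shiraz.

shiraz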